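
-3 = -3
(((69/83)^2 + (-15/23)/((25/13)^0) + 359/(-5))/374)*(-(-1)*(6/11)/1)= -170554899/1629627395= -0.10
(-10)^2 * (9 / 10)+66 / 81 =2452 / 27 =90.81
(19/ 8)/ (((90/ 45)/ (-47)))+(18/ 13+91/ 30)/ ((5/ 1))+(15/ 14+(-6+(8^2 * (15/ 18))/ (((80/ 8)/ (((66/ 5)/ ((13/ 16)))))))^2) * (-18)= -166295710153/ 1419600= -117142.65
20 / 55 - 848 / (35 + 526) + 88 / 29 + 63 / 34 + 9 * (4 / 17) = 190579 / 32538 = 5.86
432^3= 80621568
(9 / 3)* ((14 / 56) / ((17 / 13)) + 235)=705.57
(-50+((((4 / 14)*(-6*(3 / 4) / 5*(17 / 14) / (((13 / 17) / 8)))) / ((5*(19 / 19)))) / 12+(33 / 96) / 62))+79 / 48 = -4587913559 / 94785600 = -48.40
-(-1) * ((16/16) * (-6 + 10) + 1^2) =5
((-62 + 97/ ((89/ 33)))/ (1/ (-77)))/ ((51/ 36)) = 2140908/ 1513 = 1415.01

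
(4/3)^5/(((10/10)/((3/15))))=1024/1215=0.84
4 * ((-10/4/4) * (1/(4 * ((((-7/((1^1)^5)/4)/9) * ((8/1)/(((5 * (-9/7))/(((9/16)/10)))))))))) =-2250/49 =-45.92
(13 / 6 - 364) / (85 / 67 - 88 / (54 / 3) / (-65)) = -28364115 / 105346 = -269.25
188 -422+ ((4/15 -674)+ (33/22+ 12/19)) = -516193/570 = -905.60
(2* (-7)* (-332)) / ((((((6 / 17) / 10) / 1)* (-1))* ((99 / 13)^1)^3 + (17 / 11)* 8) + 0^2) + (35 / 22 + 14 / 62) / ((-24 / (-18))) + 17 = -25714923479209 / 18066308216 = -1423.36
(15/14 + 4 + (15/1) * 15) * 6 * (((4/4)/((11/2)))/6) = 3221/77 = 41.83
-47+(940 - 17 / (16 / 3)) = 14237 / 16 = 889.81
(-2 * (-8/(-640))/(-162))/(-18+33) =1/97200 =0.00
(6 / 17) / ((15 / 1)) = 2 / 85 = 0.02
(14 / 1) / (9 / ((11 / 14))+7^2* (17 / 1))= 22 / 1327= 0.02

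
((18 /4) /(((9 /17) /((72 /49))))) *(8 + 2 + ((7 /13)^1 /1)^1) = 83844 /637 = 131.62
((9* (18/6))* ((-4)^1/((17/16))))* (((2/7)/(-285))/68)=288/192185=0.00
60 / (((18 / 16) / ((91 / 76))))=3640 / 57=63.86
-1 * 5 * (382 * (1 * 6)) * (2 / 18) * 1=-3820 / 3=-1273.33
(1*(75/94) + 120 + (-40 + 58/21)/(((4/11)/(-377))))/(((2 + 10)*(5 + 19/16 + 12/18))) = 152895748/324723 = 470.85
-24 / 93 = -8 / 31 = -0.26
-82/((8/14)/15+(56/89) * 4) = -383145/11938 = -32.09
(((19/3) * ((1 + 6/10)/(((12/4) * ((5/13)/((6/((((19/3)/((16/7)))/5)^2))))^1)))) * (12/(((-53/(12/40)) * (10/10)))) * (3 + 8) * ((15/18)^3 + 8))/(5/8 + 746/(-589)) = 67291947008/39253655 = 1714.28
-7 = -7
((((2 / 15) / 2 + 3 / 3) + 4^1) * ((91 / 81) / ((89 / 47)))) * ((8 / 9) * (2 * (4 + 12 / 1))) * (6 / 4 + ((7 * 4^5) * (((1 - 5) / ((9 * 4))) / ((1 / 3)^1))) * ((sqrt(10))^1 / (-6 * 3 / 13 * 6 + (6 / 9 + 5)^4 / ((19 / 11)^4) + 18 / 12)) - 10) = -6651.89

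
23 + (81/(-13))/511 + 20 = 285568/6643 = 42.99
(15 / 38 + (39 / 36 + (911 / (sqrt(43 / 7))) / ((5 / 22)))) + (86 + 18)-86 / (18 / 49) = 1488.65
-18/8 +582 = 579.75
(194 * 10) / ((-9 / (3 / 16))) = -485 / 12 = -40.42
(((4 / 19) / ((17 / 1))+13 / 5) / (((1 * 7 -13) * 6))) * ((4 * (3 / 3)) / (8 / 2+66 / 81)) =-12657 / 209950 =-0.06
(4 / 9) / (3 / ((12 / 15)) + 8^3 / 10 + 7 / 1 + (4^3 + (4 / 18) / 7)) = 560 / 158737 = 0.00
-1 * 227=-227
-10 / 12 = -5 / 6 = -0.83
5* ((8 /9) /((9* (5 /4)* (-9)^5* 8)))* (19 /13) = -76 /62178597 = -0.00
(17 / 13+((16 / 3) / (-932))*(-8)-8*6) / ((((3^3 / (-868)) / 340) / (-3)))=-125094580240 / 81783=-1529591.48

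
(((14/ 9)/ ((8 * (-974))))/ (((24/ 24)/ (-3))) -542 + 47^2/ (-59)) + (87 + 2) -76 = -566.44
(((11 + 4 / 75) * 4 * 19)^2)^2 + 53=15756962134717081381 / 31640625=497997815615.75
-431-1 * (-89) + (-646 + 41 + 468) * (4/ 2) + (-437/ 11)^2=116433/ 121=962.26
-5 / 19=-0.26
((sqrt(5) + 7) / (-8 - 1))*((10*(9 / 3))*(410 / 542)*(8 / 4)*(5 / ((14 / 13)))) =-133250 / 813 - 133250*sqrt(5) / 5691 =-216.25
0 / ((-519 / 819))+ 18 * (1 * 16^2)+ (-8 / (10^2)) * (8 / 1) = 115184 / 25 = 4607.36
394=394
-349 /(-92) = 349 /92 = 3.79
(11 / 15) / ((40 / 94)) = 517 / 300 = 1.72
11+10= 21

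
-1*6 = -6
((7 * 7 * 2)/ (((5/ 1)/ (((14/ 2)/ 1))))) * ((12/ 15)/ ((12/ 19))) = 13034/ 75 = 173.79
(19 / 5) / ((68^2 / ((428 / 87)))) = 2033 / 502860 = 0.00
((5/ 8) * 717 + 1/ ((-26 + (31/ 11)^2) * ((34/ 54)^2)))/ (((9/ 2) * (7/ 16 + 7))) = 431065972/ 32204715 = 13.39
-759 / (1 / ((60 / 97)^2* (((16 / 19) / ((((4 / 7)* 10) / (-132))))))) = 1009895040 / 178771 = 5649.10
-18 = -18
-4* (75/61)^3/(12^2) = -0.05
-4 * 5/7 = -20/7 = -2.86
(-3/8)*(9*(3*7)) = -567/8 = -70.88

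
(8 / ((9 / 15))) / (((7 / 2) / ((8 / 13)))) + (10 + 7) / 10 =4.04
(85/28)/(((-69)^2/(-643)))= -54655/133308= -0.41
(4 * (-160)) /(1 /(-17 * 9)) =97920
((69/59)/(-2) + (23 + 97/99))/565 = 273301/6600330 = 0.04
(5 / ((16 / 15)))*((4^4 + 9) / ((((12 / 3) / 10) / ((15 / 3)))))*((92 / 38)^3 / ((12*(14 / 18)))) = 23608.75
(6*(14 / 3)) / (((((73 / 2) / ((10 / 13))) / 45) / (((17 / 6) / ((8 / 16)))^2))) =809200 / 949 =852.69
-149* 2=-298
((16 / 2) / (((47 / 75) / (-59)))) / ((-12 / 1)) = 2950 / 47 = 62.77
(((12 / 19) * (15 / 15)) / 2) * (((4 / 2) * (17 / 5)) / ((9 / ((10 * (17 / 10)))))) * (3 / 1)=1156 / 95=12.17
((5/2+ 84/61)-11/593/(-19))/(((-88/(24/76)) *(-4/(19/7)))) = 207687/21993184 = 0.01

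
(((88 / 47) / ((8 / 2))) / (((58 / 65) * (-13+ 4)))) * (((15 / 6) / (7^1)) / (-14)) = 3575 / 2404332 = 0.00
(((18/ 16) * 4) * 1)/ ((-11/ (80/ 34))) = -180/ 187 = -0.96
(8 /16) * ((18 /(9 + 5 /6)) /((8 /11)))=297 /236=1.26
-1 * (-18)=18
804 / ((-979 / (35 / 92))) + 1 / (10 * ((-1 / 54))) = -643134 / 112585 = -5.71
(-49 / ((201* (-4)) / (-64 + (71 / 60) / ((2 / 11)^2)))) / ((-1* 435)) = 331681 / 83937600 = 0.00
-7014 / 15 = -2338 / 5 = -467.60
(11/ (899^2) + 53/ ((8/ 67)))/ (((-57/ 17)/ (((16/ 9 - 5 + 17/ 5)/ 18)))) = -16262890421/ 12438213390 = -1.31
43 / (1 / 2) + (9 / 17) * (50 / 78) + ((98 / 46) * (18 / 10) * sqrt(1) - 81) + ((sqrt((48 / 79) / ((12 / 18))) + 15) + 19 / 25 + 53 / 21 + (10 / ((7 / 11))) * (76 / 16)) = 6 * sqrt(158) / 79 + 77846767 / 762450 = 103.06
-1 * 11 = -11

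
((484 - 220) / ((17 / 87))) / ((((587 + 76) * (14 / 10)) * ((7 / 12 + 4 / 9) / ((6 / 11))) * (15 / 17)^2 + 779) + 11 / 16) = 367488 / 582445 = 0.63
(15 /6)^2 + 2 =33 /4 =8.25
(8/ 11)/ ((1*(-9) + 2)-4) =-8/ 121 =-0.07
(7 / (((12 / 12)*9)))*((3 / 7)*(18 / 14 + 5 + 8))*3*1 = 100 / 7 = 14.29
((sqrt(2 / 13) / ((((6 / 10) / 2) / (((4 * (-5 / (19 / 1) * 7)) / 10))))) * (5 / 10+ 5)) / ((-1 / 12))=3080 * sqrt(26) / 247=63.58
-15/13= -1.15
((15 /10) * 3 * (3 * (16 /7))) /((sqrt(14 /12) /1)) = 216 * sqrt(42) /49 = 28.57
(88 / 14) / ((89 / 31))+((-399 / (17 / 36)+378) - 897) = -14422313 / 10591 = -1361.75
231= 231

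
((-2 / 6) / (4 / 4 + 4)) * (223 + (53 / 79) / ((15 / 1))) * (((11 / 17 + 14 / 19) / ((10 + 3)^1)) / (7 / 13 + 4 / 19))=-39381892 / 18634125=-2.11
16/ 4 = 4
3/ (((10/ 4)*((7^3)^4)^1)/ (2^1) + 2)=12/ 69206436013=0.00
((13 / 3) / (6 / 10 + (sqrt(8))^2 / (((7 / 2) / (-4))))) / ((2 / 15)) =-175 / 46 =-3.80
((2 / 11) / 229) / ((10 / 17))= 17 / 12595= 0.00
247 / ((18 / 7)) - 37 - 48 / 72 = 1051 / 18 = 58.39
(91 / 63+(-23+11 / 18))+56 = 631 / 18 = 35.06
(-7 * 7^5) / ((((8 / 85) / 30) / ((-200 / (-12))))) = -1250020625 / 2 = -625010312.50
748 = 748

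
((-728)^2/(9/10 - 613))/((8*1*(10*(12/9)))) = -49686/6121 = -8.12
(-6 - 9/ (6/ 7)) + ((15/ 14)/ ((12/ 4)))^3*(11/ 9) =-16.44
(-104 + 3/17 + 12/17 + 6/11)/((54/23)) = -441163/10098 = -43.69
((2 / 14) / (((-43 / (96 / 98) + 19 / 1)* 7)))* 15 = -144 / 11711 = -0.01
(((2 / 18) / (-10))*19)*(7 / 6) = -133 / 540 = -0.25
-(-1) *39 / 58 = 39 / 58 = 0.67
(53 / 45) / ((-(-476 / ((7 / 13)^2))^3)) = 18179 / 68296644336960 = 0.00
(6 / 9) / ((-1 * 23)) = -2 / 69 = -0.03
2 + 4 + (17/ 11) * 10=236/ 11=21.45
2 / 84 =1 / 42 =0.02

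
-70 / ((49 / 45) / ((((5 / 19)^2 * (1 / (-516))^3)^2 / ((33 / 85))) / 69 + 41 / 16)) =-51260340526604716307789275 / 311173882871529985173504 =-164.73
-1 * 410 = -410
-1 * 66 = -66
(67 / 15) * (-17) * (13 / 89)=-11.09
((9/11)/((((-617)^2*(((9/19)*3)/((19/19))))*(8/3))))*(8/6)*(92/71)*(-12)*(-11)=3496/27028919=0.00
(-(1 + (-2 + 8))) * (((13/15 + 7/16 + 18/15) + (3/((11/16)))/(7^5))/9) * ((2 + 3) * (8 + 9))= -1889084149/11409552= -165.57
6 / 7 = 0.86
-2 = -2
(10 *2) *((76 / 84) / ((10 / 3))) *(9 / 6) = 57 / 7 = 8.14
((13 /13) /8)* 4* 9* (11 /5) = 9.90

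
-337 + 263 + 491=417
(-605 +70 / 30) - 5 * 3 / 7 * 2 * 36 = -15896 / 21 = -756.95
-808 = -808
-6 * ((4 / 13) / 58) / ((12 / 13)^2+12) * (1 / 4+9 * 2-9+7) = -845 / 20996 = -0.04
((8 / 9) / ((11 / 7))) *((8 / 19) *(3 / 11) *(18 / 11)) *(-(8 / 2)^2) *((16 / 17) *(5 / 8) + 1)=-1161216 / 429913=-2.70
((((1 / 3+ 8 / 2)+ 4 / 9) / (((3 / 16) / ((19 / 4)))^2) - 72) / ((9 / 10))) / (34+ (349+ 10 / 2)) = 606340 / 70713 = 8.57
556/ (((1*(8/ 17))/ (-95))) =-224485/ 2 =-112242.50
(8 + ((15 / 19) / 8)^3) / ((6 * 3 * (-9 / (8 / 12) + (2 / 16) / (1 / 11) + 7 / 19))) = -28097839 / 743163264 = -0.04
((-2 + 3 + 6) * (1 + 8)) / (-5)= -63 / 5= -12.60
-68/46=-34/23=-1.48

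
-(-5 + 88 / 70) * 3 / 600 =131 / 7000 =0.02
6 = 6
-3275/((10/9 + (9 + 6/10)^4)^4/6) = -9836093902587890625/2606316071331034715671950176648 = -0.00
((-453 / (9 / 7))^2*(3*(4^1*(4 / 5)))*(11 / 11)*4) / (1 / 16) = 1144062976 / 15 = 76270865.07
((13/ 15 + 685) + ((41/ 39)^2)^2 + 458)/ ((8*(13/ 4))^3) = 13245469031/ 203305195080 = 0.07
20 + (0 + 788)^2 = 620964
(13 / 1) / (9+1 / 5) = 65 / 46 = 1.41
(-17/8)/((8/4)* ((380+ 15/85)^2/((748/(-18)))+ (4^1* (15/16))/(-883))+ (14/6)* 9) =811239473/2647579267332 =0.00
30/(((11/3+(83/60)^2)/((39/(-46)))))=-2106000/462047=-4.56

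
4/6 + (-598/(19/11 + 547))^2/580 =3532702801/5282827920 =0.67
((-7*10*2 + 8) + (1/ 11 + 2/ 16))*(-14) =81179/ 44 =1844.98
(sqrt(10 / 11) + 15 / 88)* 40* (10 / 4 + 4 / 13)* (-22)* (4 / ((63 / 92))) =-1074560* sqrt(110) / 819-671600 / 273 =-16220.86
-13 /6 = -2.17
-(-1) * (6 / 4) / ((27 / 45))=5 / 2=2.50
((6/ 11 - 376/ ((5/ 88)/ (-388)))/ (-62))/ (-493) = 70609807/ 840565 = 84.00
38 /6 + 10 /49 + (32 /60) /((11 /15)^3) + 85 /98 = 489541 /55902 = 8.76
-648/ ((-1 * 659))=648/ 659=0.98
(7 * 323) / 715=2261 / 715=3.16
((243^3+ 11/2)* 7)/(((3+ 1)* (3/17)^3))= 986946899575/216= 4569198609.14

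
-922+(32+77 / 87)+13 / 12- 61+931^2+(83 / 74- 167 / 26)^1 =865806.67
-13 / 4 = -3.25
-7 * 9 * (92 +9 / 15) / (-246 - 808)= 29169 / 5270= 5.53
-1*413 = -413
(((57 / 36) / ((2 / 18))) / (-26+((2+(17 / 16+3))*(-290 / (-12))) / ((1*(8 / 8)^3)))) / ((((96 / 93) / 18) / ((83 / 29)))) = 5.90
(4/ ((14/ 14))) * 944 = 3776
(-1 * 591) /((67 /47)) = -27777 /67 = -414.58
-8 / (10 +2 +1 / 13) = -0.66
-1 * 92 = -92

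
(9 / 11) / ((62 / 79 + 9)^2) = 56169 / 6572819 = 0.01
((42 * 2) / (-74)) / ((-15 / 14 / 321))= 62916 / 185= 340.09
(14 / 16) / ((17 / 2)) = 7 / 68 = 0.10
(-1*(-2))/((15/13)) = 26/15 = 1.73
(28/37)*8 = 224/37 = 6.05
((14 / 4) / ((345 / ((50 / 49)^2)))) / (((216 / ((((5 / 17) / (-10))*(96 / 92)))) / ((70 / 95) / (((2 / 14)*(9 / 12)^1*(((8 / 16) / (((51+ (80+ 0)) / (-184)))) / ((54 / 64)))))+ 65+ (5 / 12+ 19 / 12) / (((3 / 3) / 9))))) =-0.00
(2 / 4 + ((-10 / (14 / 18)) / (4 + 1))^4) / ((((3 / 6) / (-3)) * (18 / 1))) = -212353 / 14406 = -14.74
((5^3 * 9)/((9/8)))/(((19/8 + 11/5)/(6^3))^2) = 2229078.20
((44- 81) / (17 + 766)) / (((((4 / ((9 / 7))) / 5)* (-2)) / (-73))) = -13505 / 4872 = -2.77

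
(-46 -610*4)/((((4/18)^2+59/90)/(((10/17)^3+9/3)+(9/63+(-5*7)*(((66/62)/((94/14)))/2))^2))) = -10423813322363231835/291808579136123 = -35721.41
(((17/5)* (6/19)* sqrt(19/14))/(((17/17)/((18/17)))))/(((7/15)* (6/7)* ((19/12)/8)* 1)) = 16.73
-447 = -447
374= 374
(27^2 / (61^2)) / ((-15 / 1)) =-243 / 18605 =-0.01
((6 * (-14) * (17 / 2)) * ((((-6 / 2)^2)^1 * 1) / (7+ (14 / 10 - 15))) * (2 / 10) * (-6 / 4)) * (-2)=6426 / 11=584.18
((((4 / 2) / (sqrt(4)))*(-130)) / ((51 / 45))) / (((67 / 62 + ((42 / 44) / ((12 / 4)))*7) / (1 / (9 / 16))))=-443300 / 7191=-61.65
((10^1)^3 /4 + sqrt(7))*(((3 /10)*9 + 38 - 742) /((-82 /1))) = 7013*sqrt(7) /820 + 175325 /82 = 2160.74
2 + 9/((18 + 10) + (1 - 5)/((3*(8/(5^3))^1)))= 140/43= 3.26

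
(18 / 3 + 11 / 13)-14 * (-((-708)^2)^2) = 45730338780761 / 13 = 3517718367750.85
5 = 5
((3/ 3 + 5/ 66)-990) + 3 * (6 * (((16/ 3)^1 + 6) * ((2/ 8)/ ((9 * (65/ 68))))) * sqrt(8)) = -65269/ 66 + 2312 * sqrt(2)/ 195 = -972.16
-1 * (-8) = 8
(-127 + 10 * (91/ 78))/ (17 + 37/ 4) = -1384/ 315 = -4.39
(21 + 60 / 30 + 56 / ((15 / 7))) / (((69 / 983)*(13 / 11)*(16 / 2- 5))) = 7969181 / 40365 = 197.43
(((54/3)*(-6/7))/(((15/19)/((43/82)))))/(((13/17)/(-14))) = 500004/2665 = 187.62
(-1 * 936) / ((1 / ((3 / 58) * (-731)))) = 1026324 / 29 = 35390.48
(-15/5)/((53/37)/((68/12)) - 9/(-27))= -5661/1106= -5.12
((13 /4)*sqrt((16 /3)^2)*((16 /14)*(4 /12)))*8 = 3328 /63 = 52.83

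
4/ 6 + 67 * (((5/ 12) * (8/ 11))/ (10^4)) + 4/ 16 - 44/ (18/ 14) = -3297049/ 99000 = -33.30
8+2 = 10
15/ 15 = 1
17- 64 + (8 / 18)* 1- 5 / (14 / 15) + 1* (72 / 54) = -6373 / 126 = -50.58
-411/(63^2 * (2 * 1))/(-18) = 137/47628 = 0.00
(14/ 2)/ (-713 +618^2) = 7/ 381211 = 0.00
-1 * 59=-59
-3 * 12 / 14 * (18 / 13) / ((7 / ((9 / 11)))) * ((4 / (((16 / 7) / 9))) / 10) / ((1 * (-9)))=729 / 10010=0.07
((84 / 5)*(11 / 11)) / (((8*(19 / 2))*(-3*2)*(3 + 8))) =-7 / 2090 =-0.00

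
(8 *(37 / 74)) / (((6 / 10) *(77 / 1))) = 20 / 231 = 0.09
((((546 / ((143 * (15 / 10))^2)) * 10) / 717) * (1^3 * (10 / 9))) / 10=560 / 30451707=0.00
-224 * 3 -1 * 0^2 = -672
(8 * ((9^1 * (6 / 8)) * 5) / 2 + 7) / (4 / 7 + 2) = 497 / 9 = 55.22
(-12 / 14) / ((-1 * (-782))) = -3 / 2737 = -0.00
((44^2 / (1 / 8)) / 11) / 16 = 88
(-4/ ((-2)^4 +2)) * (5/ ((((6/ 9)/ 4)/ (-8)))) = 160/ 3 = 53.33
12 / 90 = 2 / 15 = 0.13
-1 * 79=-79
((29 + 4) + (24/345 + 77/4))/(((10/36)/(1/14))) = 216603/16100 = 13.45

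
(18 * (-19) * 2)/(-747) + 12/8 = 401/166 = 2.42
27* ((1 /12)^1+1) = 117 /4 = 29.25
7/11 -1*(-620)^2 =-4228393/11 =-384399.36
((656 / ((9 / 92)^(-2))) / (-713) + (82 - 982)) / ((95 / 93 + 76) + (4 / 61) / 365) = -11.69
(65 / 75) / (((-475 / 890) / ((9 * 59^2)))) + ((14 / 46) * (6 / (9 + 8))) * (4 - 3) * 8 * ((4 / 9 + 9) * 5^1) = -1666062038 / 32775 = -50833.32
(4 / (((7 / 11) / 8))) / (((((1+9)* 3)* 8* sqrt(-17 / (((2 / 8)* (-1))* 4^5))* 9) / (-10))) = -704* sqrt(17) / 3213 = -0.90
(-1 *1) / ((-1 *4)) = 1 / 4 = 0.25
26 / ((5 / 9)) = 234 / 5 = 46.80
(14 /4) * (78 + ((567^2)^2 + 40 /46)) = 16640183529179 /46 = 361743120199.54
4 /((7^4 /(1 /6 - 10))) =-118 /7203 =-0.02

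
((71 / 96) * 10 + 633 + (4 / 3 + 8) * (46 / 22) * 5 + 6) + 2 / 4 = 131027 / 176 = 744.47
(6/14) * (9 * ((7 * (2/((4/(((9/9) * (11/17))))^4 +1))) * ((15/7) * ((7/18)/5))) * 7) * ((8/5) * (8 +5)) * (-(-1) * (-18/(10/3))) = -2590051464/534900425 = -4.84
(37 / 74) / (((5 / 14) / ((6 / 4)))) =21 / 10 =2.10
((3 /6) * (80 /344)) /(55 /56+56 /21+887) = 840 /6434047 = 0.00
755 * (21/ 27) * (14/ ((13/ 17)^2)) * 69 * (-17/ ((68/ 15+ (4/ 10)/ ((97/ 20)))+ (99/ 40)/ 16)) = -519038216300800/ 150149233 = -3456815.64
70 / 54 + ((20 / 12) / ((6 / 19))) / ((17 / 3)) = 2045 / 918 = 2.23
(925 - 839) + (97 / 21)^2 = 47335 / 441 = 107.34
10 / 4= 2.50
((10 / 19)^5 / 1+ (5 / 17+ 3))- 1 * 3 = 14080495 / 42093683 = 0.33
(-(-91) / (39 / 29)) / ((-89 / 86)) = -17458 / 267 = -65.39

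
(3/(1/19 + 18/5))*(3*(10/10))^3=22.18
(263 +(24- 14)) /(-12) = -91 /4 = -22.75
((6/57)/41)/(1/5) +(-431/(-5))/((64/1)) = 338949/249280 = 1.36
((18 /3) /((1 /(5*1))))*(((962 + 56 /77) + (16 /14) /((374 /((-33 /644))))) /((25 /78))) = 94954287636 /1053745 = 90111.26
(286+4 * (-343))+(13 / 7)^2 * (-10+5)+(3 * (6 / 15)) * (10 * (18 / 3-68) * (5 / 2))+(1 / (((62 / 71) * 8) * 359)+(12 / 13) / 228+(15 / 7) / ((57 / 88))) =-6378975272783 / 2155108592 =-2959.93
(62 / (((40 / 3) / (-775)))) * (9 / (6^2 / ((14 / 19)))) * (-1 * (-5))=-504525 / 152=-3319.24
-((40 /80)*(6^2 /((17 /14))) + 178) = -192.82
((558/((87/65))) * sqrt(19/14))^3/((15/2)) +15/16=15/16 +1119209141700 * sqrt(266)/1195061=15274324.75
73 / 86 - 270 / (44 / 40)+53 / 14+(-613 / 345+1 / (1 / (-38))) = -320524328 / 1142295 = -280.60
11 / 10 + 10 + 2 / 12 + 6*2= 349 / 15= 23.27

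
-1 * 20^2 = -400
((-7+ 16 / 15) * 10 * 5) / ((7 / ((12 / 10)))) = -356 / 7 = -50.86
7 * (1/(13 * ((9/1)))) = 7/117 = 0.06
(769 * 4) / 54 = 1538 / 27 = 56.96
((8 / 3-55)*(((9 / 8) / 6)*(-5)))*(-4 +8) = 785 / 4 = 196.25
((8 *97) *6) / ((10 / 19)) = 44232 / 5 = 8846.40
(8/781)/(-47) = -8/36707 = -0.00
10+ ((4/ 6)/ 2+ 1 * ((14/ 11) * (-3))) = 6.52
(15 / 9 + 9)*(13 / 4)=104 / 3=34.67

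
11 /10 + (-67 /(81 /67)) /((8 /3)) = -21257 /1080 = -19.68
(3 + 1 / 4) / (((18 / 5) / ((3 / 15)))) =13 / 72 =0.18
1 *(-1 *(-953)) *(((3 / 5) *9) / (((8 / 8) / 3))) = 77193 / 5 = 15438.60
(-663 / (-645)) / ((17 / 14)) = 182 / 215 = 0.85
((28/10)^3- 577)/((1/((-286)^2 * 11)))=-62425971036/125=-499407768.29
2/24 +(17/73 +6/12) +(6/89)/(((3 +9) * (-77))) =4899457/6003228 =0.82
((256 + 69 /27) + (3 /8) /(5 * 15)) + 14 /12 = 467509 /1800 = 259.73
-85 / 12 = -7.08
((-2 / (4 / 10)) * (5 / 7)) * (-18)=450 / 7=64.29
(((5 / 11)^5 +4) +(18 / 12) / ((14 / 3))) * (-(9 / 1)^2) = -1585548351 / 4509428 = -351.61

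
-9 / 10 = -0.90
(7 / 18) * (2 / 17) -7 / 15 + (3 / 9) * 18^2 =82298 / 765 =107.58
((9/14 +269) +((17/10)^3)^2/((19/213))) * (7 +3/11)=3929.00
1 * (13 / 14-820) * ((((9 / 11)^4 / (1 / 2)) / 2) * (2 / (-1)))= 75234987 / 102487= 734.09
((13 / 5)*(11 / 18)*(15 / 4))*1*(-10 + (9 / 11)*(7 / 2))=-2041 / 48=-42.52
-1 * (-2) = 2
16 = 16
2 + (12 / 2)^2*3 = 110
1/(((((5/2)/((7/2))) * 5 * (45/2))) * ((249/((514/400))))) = 1799/28012500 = 0.00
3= 3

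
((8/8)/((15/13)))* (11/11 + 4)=13/3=4.33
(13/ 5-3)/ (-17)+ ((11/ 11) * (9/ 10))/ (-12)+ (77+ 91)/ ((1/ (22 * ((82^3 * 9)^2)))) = 12377672971935473657/ 136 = 91012301264231423.95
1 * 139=139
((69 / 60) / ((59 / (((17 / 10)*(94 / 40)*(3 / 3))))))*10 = 18377 / 23600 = 0.78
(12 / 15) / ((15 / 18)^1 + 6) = 24 / 205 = 0.12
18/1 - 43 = -25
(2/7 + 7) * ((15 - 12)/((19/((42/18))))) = 51/19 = 2.68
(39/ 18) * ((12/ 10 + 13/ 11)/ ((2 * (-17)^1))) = -0.15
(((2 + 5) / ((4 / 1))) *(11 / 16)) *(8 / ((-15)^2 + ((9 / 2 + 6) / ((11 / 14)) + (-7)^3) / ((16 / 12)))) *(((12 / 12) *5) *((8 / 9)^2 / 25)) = -13552 / 198045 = -0.07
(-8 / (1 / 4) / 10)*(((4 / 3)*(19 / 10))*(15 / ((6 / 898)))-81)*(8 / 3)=-2152832 / 45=-47840.71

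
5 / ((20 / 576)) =144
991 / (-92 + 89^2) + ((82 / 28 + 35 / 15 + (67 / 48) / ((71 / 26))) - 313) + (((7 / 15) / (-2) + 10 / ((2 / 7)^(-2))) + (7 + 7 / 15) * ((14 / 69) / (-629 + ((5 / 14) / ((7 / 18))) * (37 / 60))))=-1702923274922487173 / 5555671691334408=-306.52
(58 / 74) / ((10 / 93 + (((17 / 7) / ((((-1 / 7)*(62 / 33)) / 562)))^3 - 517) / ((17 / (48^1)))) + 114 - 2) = -44060889 / 20872369827814821310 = -0.00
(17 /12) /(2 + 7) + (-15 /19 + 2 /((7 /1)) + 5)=66845 /14364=4.65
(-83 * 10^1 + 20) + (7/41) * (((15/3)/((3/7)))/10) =-199211/246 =-809.80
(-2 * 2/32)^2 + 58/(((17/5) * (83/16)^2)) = 4868473/7495232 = 0.65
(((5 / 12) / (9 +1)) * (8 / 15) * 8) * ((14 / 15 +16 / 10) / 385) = 304 / 259875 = 0.00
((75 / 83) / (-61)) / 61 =-0.00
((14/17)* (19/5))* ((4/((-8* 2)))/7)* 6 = -57/85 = -0.67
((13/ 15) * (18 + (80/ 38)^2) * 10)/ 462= 105274/ 250173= 0.42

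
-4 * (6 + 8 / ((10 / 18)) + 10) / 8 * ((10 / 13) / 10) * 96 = -7296 / 65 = -112.25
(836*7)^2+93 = 34245997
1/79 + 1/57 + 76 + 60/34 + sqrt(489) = sqrt(489) + 5955278/76551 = 99.91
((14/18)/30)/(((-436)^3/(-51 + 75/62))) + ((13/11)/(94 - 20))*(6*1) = 6012250811447/62743222629120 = 0.10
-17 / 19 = -0.89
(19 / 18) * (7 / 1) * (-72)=-532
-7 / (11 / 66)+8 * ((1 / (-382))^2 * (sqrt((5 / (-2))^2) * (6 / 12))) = -3064399 / 72962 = -42.00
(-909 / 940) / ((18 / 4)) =-101 / 470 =-0.21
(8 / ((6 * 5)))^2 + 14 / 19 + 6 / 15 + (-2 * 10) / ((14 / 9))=-348602 / 29925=-11.65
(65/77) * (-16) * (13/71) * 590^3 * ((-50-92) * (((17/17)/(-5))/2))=-555344816000/77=-7212270337.66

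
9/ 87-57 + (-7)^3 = -11597/ 29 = -399.90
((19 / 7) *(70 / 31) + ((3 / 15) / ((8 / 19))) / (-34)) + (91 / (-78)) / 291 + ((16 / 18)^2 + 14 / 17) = 2558817307 / 331251120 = 7.72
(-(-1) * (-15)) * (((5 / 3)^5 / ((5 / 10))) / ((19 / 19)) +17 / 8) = -417.68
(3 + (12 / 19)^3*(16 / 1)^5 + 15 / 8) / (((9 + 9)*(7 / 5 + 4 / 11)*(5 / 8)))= 53151201125 / 3991938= 13314.64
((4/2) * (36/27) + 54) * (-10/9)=-1700/27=-62.96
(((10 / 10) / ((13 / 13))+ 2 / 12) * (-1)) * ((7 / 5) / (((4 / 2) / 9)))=-147 / 20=-7.35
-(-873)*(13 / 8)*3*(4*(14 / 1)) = 238329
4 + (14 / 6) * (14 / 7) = 8.67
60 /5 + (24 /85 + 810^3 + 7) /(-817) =-45171652279 /69445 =-650466.59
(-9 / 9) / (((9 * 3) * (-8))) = 1 / 216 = 0.00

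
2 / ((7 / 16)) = 32 / 7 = 4.57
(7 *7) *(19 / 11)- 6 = 865 / 11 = 78.64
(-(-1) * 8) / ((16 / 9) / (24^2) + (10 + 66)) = 2592 / 24625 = 0.11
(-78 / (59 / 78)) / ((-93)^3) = 676 / 5273007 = 0.00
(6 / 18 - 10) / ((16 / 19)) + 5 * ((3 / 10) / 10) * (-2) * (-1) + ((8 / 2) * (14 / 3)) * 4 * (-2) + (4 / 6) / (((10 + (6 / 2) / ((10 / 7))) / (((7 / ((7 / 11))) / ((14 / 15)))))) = -984757 / 6160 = -159.86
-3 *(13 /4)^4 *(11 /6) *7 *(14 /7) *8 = -2199197 /32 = -68724.91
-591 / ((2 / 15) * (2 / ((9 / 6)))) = -26595 / 8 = -3324.38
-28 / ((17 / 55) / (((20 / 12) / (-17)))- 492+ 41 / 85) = 32725 / 578146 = 0.06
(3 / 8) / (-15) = -1 / 40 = -0.02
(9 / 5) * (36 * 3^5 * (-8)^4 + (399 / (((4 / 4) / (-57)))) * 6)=64251630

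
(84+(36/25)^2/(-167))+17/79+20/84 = 84.44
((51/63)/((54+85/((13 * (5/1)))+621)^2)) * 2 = 2873/811642272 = 0.00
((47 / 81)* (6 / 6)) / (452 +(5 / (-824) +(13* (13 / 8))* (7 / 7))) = 19364 / 15788925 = 0.00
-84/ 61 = -1.38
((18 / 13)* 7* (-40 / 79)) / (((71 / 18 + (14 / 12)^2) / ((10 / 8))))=-226800 / 196157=-1.16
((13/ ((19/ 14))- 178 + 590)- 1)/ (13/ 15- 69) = -119865/ 19418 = -6.17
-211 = -211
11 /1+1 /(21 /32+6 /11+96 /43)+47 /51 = 12.21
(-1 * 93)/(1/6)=-558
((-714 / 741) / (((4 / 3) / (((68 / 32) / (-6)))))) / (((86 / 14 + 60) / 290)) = 2053345 / 1829776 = 1.12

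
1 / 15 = 0.07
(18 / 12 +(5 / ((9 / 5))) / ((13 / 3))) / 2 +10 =1727 / 156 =11.07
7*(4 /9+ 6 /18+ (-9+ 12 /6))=-392 /9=-43.56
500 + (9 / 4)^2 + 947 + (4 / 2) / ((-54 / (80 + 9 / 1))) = 625867 / 432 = 1448.77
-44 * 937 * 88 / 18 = -1814032 / 9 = -201559.11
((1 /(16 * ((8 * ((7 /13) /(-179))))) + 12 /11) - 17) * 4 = -182397 /2464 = -74.02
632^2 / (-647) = -399424 / 647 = -617.35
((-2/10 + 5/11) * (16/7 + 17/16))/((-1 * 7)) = -75/616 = -0.12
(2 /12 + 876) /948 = 0.92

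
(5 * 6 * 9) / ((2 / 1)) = 135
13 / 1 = 13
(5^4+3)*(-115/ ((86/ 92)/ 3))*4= -39865440/ 43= -927103.26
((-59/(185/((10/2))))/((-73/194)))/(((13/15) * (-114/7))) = -200305/667147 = -0.30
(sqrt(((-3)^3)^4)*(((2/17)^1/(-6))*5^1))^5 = -2647776904509375/1419857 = -1864819418.09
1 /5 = 0.20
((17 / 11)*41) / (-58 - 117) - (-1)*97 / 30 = 33163 / 11550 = 2.87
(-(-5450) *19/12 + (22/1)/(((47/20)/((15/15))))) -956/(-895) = 2180547767/252390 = 8639.60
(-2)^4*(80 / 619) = 1280 / 619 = 2.07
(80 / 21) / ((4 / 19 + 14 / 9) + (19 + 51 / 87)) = 66120 / 370601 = 0.18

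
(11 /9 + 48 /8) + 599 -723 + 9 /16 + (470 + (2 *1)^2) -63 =42449 /144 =294.78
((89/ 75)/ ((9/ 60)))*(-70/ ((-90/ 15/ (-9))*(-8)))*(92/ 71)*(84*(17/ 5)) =13641208/ 355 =38425.94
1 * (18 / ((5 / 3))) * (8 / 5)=432 / 25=17.28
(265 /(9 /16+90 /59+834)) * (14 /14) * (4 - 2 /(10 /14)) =100064 /263089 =0.38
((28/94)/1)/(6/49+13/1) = 686/30221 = 0.02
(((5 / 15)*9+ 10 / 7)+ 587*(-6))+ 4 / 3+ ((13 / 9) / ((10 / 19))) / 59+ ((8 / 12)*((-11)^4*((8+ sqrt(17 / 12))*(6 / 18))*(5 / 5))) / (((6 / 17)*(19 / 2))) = 248897*sqrt(51) / 1539+ 8997393823 / 2118690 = 5401.64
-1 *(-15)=15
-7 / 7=-1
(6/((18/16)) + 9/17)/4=299/204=1.47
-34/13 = -2.62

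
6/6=1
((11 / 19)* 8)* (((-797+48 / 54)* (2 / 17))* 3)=-1261040 / 969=-1301.38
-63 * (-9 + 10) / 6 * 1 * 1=-21 / 2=-10.50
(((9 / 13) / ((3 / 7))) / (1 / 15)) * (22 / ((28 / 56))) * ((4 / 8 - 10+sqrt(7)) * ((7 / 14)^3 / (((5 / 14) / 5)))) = -460845 / 26+24255 * sqrt(7) / 13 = -12788.45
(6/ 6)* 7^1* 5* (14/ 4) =245/ 2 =122.50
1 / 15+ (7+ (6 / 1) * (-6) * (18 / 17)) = -7918 / 255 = -31.05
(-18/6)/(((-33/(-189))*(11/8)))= -1512/121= -12.50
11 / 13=0.85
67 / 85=0.79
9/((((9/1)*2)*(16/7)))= 7/32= 0.22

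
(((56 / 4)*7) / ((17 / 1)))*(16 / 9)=1568 / 153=10.25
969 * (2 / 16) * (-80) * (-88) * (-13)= -11085360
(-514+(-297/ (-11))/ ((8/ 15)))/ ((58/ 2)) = -3707/ 232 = -15.98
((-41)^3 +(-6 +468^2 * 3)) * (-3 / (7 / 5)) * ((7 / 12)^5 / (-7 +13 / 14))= 9884953015 / 705024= 14020.73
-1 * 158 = -158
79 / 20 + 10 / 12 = 4.78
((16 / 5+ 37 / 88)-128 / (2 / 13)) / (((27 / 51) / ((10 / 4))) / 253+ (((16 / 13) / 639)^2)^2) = -989683.44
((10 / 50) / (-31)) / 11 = -1 / 1705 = -0.00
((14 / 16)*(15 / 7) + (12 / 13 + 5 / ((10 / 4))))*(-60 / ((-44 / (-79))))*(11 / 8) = -591315 / 832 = -710.72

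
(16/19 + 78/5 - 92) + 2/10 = -7159/95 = -75.36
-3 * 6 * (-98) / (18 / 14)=1372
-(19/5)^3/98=-6859/12250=-0.56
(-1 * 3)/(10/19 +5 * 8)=-57/770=-0.07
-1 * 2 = -2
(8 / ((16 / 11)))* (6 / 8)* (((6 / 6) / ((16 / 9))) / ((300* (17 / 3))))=297 / 217600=0.00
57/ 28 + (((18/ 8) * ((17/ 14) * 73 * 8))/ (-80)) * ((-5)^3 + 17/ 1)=75462/ 35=2156.06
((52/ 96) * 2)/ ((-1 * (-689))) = 1/ 636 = 0.00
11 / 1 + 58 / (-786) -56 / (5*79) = 1674122 / 155235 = 10.78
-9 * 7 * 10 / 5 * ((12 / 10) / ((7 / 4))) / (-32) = 27 / 10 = 2.70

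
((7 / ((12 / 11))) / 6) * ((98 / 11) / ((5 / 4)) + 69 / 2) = 32053 / 720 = 44.52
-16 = -16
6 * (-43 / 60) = -43 / 10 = -4.30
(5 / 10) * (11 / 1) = 11 / 2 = 5.50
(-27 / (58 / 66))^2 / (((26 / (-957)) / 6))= -78594219 / 377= -208472.73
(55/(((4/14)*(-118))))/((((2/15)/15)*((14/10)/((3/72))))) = -20625/3776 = -5.46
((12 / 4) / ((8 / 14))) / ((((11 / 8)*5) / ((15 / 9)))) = 14 / 11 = 1.27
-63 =-63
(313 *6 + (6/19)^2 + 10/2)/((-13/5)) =-3398995/4693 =-724.27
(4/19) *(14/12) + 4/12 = 11/19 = 0.58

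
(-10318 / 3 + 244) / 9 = -9586 / 27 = -355.04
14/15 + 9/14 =1.58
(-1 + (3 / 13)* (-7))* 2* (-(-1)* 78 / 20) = -102 / 5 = -20.40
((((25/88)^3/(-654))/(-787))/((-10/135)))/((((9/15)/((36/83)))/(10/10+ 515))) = -272109375/1213018285952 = -0.00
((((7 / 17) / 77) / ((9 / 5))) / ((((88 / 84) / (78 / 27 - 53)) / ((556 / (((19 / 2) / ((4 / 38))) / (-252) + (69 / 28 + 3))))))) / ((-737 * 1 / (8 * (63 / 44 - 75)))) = -96419785280 / 7802898323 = -12.36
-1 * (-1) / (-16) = -1 / 16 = -0.06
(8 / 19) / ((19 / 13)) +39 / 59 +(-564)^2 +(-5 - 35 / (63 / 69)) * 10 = 20297752057 / 63897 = 317663.62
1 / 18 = 0.06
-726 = -726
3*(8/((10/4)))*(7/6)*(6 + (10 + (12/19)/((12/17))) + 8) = 26488/95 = 278.82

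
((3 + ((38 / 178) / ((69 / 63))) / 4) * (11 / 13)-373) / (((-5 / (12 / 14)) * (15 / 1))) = 5632717 / 1330550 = 4.23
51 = 51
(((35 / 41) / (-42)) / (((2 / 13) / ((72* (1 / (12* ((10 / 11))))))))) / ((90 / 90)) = -143 / 164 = -0.87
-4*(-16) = 64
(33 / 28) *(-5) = -165 / 28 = -5.89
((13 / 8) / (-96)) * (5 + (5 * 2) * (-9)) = 1105 / 768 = 1.44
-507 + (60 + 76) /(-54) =-13757 /27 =-509.52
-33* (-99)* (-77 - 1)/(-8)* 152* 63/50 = 6100534.44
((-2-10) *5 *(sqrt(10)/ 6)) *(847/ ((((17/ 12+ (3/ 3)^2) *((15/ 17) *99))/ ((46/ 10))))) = -240856 *sqrt(10)/ 1305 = -583.64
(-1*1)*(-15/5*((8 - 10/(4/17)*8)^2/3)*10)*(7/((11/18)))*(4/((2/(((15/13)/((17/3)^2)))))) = 37498204800/41327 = 907353.66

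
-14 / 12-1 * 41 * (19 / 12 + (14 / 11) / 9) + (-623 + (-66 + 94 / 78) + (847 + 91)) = 918011 / 5148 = 178.32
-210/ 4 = -105/ 2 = -52.50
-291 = -291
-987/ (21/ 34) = -1598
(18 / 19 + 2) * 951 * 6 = 319536 / 19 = 16817.68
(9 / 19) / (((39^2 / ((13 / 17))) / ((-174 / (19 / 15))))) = -2610 / 79781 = -0.03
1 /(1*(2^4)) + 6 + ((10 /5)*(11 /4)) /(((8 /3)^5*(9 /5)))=398797 /65536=6.09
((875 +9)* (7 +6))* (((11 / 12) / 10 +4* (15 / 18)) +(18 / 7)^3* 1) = 805218583 / 3430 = 234757.60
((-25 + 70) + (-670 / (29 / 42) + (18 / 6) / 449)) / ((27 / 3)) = -4016276 / 39063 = -102.82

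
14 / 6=7 / 3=2.33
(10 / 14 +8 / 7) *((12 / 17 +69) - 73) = -104 / 17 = -6.12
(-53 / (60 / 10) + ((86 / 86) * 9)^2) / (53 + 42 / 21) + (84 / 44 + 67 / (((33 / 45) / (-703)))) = -21194387 / 330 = -64225.42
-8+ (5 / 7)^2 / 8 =-3111 / 392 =-7.94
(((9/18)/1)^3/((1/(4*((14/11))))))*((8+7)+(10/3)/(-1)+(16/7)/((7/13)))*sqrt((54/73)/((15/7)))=2339*sqrt(5110)/28105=5.95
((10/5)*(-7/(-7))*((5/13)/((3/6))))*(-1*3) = -60/13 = -4.62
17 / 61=0.28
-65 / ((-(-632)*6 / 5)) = -325 / 3792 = -0.09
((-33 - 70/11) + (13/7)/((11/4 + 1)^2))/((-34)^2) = -679687/20027700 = -0.03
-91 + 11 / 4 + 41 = -47.25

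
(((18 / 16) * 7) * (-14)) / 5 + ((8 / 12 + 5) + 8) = -503 / 60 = -8.38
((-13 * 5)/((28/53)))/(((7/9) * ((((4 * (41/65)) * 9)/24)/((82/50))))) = -26871/98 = -274.19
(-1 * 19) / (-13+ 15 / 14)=266 / 167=1.59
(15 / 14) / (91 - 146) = -3 / 154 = -0.02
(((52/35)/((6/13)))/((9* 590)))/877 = 169/244485675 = 0.00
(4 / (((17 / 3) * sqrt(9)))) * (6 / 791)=24 / 13447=0.00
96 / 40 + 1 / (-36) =427 / 180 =2.37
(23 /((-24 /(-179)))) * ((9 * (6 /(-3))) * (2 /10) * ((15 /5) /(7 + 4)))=-37053 /220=-168.42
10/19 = 0.53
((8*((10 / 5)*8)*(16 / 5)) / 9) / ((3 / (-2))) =-4096 / 135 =-30.34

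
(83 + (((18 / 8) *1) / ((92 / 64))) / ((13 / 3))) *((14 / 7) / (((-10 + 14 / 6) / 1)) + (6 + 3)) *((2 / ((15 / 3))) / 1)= 2003970 / 6877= 291.40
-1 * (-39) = 39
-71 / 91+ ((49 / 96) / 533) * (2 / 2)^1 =-279113 / 358176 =-0.78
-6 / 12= -0.50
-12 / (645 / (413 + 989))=-5608 / 215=-26.08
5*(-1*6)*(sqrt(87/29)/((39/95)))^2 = -90250/169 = -534.02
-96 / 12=-8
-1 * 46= -46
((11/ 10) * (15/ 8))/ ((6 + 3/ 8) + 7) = 0.15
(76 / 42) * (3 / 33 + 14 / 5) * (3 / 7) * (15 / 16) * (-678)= -3072357 / 2156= -1425.03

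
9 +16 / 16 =10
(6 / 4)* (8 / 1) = 12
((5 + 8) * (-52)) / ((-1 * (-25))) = -676 / 25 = -27.04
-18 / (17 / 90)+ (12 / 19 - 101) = -63199 / 323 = -195.66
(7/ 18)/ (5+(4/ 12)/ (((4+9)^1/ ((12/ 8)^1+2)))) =91/ 1191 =0.08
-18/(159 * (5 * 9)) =-2/795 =-0.00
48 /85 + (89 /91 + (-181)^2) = 253418268 /7735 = 32762.54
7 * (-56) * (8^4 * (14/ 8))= -2809856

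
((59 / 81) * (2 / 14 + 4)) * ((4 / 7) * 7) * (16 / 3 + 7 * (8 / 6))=301136 / 1701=177.03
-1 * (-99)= 99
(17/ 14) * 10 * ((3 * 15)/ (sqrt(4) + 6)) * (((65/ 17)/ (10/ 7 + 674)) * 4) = 4875/ 3152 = 1.55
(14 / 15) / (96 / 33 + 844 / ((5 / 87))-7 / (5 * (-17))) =2618 / 41201499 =0.00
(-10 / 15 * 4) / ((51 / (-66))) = 176 / 51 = 3.45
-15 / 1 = -15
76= 76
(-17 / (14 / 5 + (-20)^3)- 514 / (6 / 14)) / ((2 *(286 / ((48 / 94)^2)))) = -3452864952 / 6315528791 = -0.55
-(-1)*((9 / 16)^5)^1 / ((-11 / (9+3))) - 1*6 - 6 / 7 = -139652061 / 20185088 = -6.92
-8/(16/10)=-5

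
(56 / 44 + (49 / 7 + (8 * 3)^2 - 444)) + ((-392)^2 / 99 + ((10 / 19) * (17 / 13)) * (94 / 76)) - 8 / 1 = 782995492 / 464607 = 1685.29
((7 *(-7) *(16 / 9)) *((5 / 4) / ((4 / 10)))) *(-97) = 237650 / 9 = 26405.56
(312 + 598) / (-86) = -455 / 43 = -10.58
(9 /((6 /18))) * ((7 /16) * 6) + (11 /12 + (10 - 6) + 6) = 1963 /24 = 81.79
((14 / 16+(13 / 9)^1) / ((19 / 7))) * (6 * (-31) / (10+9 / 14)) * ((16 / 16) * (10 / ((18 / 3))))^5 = -792728125 / 4127598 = -192.06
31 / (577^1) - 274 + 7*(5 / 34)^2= -182624477 / 667012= -273.79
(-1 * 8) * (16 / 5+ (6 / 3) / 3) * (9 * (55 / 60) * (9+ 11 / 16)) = -9889 / 4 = -2472.25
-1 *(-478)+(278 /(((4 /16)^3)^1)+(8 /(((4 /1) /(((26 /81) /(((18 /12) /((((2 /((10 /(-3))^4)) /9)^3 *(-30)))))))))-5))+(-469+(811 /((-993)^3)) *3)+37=9094334547799313280377 /509972217187500000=17833.00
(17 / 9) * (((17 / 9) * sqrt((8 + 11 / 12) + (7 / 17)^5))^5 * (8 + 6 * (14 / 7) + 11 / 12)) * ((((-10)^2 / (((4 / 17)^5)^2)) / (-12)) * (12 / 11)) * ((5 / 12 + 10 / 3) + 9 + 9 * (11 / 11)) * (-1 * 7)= 144832361243221506943183025 * sqrt(7758445533) / 21184654665056256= 602187283328840.74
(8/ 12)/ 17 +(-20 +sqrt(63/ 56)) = -1018/ 51 +3*sqrt(2)/ 4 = -18.90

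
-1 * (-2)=2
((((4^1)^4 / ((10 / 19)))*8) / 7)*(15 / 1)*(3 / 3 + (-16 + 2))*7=-758784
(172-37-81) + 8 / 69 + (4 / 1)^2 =4838 / 69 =70.12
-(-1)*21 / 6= 7 / 2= 3.50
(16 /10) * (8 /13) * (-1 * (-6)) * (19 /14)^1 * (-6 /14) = -10944 /3185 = -3.44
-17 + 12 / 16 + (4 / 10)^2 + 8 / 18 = -14081 / 900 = -15.65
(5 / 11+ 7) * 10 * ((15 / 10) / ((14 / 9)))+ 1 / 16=88637 / 1232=71.95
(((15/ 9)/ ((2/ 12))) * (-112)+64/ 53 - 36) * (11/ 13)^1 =-51788/ 53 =-977.13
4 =4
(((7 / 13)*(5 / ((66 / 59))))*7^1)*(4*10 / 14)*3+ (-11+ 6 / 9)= 57517 / 429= 134.07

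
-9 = -9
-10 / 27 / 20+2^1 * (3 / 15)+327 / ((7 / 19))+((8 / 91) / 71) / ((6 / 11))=1549011173 / 1744470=887.96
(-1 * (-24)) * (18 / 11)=432 / 11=39.27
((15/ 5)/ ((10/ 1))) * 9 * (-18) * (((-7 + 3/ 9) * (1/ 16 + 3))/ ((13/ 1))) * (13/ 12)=1323/ 16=82.69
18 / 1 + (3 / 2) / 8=291 / 16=18.19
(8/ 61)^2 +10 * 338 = 12577044/ 3721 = 3380.02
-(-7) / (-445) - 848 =-377367 / 445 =-848.02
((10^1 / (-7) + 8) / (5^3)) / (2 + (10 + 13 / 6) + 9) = 276 / 121625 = 0.00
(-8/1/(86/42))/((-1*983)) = 168/42269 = 0.00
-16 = -16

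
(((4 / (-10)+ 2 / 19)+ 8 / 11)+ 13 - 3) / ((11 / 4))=43608 / 11495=3.79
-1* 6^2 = -36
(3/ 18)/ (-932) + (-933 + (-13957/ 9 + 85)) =-40241899/ 16776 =-2398.78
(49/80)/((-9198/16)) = -7/6570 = -0.00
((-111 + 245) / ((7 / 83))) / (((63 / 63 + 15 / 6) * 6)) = 11122 / 147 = 75.66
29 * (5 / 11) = 145 / 11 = 13.18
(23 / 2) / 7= 23 / 14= 1.64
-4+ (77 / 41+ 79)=3152 / 41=76.88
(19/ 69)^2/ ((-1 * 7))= -361/ 33327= -0.01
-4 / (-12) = 1 / 3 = 0.33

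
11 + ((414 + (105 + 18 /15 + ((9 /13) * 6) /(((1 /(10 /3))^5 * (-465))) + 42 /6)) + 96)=34303651 /54405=630.52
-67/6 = -11.17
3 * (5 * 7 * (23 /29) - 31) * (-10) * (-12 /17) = -33840 /493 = -68.64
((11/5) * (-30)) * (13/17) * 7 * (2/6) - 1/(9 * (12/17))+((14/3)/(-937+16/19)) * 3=-183402991/1555092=-117.94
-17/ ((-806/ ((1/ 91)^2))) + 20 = 133489737/ 6674486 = 20.00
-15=-15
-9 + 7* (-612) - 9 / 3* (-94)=-4011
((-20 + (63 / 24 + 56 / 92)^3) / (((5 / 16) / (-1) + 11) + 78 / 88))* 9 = 2839808235 / 264364576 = 10.74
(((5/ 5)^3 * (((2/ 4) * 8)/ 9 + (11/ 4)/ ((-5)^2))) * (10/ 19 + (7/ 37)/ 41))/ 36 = 2545399/ 311288400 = 0.01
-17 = -17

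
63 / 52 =1.21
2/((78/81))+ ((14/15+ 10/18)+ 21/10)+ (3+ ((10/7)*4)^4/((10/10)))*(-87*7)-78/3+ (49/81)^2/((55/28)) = -2095554581244673/3218104890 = -651176.59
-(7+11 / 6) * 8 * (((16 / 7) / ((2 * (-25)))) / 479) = 1696 / 251475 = 0.01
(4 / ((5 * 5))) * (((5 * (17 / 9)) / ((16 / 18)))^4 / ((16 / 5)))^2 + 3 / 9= 2537766.11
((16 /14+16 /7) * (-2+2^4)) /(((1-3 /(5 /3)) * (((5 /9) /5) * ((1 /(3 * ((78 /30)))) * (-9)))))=468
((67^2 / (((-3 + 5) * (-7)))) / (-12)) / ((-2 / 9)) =-13467 / 112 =-120.24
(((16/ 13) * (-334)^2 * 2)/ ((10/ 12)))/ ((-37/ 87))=-1863431424/ 2405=-774815.56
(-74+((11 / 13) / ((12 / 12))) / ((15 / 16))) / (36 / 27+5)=-14254 / 1235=-11.54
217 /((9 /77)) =16709 /9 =1856.56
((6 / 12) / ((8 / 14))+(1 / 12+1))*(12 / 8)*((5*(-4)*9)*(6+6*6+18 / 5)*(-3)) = 72333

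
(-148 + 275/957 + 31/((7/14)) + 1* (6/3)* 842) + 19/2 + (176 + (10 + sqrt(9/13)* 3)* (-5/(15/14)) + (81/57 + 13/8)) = 7670655/4408 - 42* sqrt(13)/13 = 1728.52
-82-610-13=-705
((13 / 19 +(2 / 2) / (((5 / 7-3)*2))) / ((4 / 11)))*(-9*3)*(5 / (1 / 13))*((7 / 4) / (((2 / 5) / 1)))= -191216025 / 19456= -9828.13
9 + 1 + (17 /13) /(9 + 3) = 10.11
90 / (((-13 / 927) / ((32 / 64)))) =-41715 / 13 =-3208.85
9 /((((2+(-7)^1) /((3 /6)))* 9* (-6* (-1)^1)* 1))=-0.02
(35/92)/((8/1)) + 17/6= 6361/2208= 2.88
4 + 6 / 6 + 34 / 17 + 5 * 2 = 17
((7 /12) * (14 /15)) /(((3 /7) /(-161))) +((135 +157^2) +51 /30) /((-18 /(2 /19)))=-896404 /2565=-349.48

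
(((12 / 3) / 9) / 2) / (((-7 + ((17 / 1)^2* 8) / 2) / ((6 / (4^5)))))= 1 / 882432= 0.00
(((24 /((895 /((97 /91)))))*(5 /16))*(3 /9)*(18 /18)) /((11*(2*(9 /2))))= 97 /3225222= 0.00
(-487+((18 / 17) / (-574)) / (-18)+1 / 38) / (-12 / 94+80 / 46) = -24399757989 / 80742571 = -302.19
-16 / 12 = -4 / 3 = -1.33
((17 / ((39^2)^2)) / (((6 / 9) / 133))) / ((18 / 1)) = 2261 / 27761292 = 0.00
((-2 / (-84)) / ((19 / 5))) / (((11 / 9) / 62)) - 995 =-1455220 / 1463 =-994.68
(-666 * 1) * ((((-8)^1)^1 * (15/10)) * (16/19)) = 127872/19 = 6730.11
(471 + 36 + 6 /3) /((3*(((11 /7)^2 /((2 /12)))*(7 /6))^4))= 0.00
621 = 621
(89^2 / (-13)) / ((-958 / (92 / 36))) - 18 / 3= -490333 / 112086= -4.37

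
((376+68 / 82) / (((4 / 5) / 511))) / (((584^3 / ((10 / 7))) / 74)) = 0.13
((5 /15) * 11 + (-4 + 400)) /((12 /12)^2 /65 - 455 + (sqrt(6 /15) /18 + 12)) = -121179261060 /134313297787 - 3039465 * sqrt(10) /134313297787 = -0.90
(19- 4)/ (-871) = -15/ 871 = -0.02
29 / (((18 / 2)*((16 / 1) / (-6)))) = -29 / 24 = -1.21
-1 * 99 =-99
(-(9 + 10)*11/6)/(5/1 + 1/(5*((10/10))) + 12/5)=-55/12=-4.58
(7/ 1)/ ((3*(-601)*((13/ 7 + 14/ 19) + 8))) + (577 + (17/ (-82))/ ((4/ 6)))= 240265811695/ 416630028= 576.69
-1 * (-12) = 12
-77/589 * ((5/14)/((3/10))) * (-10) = 2750/1767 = 1.56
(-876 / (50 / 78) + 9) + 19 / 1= -33464 / 25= -1338.56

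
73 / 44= 1.66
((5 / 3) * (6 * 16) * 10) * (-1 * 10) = -16000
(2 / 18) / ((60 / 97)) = 97 / 540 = 0.18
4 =4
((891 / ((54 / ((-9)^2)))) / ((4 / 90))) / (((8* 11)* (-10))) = -2187 / 64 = -34.17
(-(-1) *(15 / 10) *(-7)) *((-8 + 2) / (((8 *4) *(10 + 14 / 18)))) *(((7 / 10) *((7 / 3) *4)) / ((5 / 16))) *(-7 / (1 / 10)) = -129654 / 485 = -267.33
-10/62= -5/31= -0.16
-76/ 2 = -38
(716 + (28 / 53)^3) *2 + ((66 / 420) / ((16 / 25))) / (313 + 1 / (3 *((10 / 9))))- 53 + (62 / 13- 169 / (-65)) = 362199259585971 / 261201718960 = 1386.66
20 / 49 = 0.41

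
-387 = -387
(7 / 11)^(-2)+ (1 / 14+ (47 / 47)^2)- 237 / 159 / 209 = 3835977 / 1085546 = 3.53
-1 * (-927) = 927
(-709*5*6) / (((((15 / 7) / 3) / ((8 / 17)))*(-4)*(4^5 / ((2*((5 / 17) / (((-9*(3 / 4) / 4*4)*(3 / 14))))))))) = -173705 / 124848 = -1.39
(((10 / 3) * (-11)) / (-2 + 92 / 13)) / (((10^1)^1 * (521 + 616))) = -13 / 20466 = -0.00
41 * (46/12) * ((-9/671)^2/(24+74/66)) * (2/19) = 76383/644704181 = 0.00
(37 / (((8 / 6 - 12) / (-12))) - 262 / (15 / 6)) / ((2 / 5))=-2527 / 16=-157.94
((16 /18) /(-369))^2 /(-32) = -2 /11029041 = -0.00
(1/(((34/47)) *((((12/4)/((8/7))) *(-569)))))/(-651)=188/132239583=0.00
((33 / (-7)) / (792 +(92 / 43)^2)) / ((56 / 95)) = -5796615 / 577365824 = -0.01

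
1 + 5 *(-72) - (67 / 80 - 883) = 41853 / 80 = 523.16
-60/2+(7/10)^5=-2983193/100000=-29.83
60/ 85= 12/ 17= 0.71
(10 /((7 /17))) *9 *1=1530 /7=218.57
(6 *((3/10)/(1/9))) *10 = 162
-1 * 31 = -31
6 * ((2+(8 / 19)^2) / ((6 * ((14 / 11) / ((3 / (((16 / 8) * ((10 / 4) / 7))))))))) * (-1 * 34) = -440946 / 1805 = -244.29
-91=-91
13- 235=-222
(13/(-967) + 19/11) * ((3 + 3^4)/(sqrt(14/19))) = 109380 * sqrt(266)/10637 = 167.71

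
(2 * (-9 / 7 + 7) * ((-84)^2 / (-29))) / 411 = -26880 / 3973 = -6.77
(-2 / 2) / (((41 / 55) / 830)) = -45650 / 41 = -1113.41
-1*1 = -1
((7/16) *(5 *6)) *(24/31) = 315/31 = 10.16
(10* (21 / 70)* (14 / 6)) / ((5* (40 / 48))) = 42 / 25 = 1.68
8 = 8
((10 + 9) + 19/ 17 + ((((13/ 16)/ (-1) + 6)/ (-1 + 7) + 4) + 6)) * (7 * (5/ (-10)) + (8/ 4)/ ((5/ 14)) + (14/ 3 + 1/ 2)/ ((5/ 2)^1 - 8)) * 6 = 19365629/ 89760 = 215.75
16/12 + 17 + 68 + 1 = 262/3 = 87.33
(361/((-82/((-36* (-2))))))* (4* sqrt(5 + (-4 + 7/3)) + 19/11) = -17328* sqrt(30)/41 - 246924/451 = -2862.37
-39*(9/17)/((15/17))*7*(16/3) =-873.60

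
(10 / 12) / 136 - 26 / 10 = -10583 / 4080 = -2.59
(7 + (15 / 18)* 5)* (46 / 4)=1541 / 12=128.42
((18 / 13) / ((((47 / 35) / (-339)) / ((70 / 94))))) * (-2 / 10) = 1494990 / 28717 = 52.06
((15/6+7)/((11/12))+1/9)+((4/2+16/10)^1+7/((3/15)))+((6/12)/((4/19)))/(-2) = 379267/7920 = 47.89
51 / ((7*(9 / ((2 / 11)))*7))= 34 / 1617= 0.02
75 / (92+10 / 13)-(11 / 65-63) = 1662893 / 26130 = 63.64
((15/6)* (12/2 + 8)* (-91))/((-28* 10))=91/8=11.38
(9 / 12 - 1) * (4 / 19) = -1 / 19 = -0.05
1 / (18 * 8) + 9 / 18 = 0.51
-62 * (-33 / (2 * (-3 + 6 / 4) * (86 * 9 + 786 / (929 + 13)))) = -9734 / 11059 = -0.88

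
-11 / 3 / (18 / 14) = -77 / 27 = -2.85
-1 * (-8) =8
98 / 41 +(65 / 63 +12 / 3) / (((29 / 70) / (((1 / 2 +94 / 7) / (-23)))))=-2851339 / 574287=-4.97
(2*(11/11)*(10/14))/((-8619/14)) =-0.00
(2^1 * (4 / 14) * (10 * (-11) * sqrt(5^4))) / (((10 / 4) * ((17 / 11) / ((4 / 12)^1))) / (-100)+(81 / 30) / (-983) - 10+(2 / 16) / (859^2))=155.30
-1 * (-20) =20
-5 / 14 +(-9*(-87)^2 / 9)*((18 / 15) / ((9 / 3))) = -211957 / 70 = -3027.96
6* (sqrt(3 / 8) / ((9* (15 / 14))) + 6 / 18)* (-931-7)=-1876-6566* sqrt(6) / 45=-2233.41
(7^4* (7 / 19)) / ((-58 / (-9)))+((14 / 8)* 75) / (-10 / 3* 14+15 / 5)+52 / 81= 3154823209 / 23386644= 134.90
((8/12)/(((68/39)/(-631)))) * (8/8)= -8203/34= -241.26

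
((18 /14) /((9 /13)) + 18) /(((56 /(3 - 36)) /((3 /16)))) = -13761 /6272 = -2.19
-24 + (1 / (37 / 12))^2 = -23.89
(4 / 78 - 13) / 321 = -505 / 12519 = -0.04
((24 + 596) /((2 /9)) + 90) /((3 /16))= 15360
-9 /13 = -0.69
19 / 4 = 4.75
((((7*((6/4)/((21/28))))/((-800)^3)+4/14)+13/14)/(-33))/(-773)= 725333317/15237376000000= 0.00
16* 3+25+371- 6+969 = 1407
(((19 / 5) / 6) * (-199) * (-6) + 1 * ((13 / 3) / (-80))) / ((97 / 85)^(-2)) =4017643 / 4080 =984.72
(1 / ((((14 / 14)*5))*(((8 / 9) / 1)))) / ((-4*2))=-9 / 320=-0.03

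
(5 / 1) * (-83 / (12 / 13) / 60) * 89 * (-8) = 96031 / 18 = 5335.06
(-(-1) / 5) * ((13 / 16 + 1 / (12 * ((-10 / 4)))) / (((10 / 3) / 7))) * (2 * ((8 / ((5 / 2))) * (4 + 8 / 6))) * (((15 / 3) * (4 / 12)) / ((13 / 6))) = 41888 / 4875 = 8.59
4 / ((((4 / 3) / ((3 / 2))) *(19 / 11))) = 99 / 38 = 2.61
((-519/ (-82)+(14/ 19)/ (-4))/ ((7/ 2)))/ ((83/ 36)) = 344664/ 452599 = 0.76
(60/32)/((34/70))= 3.86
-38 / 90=-19 / 45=-0.42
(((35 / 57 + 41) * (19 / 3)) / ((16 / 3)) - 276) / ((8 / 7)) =-19033 / 96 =-198.26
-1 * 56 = -56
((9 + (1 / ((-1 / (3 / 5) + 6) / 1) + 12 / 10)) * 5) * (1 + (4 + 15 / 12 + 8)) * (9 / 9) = 743.19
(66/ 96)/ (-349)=-11/ 5584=-0.00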